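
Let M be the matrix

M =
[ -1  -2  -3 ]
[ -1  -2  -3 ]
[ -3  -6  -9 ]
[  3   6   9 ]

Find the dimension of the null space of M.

Row reduce to echelon form.
R2 ← R2 − R1: [0, 0, 0]
R3 ← R3 − (3)·R1: [0, 0, 0]
R4 ← R4 + (3)·R1: [0, 0, 0]
1 nonzero row, so rank(M) = 1.
M has 3 columns; by rank–nullity, nullity = 3 − 1 = 2.

2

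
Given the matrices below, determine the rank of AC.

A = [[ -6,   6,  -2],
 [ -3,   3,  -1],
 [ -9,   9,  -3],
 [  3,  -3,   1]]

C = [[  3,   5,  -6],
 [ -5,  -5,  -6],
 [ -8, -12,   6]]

First compute AC:
[[-32, -36, -12],
 [-16, -18,  -6],
 [-48, -54, -18],
 [ 16,  18,   6]]
Now row reduce the product.
R2 ← R2 − (1/2)·R1: [0, 0, 0]
R3 ← R3 − (3/2)·R1: [0, 0, 0]
R4 ← R4 + (1/2)·R1: [0, 0, 0]
1 nonzero row, so rank(AC) = 1.

1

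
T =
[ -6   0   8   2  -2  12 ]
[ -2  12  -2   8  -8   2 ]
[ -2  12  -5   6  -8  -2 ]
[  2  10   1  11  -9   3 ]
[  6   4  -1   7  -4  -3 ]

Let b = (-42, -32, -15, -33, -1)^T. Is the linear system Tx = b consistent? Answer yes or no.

yes

Row reduce the augmented matrix [T | b].
R2 ← R2 − (1/3)·R1: [0, 12, -14/3, 22/3, -22/3, -2, -18]
R3 ← R3 − (1/3)·R1: [0, 12, -23/3, 16/3, -22/3, -6, -1]
R4 ← R4 + (1/3)·R1: [0, 10, 11/3, 35/3, -29/3, 7, -47]
R5 ← R5 + R1: [0, 4, 7, 9, -6, 9, -43]
R3 ← R3 − R2: [0, 0, -3, -2, 0, -4, 17]
R4 ← R4 − (5/6)·R2: [0, 0, 68/9, 50/9, -32/9, 26/3, -32]
R5 ← R5 − (1/3)·R2: [0, 0, 77/9, 59/9, -32/9, 29/3, -37]
R4 ← R4 + (68/27)·R3: [0, 0, 0, 14/27, -32/9, -38/27, 292/27]
R5 ← R5 + (77/27)·R3: [0, 0, 0, 23/27, -32/9, -47/27, 310/27]
R5 ← R5 − (23/14)·R4: [0, 0, 0, 0, 16/7, 4/7, -44/7]
The echelon form has 5 nonzero rows, and every pivot lies in the first 6 columns, so rank(T) = rank([T|b]) = 5.
The system is consistent.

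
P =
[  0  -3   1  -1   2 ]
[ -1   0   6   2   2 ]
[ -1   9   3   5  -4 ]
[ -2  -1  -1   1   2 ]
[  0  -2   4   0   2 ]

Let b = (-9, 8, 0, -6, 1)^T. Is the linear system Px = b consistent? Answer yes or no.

Row reduce the augmented matrix [P | b].
Swap R1 ↔ R2
R3 ← R3 − R1: [0, 9, -3, 3, -6, -8]
R4 ← R4 − (2)·R1: [0, -1, -13, -3, -2, -22]
R3 ← R3 + (3)·R2: [0, 0, 0, 0, 0, -35]
R4 ← R4 − (1/3)·R2: [0, 0, -40/3, -8/3, -8/3, -19]
R5 ← R5 − (2/3)·R2: [0, 0, 10/3, 2/3, 2/3, 7]
Swap R3 ↔ R4
R5 ← R5 + (1/4)·R3: [0, 0, 0, 0, 0, 9/4]
R5 ← R5 + (9/140)·R4: [0, 0, 0, 0, 0, 0]
The echelon form has 4 nonzero rows; the last pivot sits in the augmented column, so rank(P) = 3 but rank([P|b]) = 4.
Since the ranks differ, the system is inconsistent.

no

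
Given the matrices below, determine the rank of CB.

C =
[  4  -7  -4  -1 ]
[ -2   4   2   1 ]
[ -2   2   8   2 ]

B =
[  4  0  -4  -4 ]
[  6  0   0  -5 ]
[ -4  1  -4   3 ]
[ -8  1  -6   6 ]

First compute CB:
[[ -2,  -5,   6,   1],
 [  0,   3,  -6,   0],
 [-44,  10, -36,  34]]
Now row reduce the product.
R3 ← R3 − (22)·R1: [0, 120, -168, 12]
R3 ← R3 − (40)·R2: [0, 0, 72, 12]
3 nonzero rows, so rank(CB) = 3.

3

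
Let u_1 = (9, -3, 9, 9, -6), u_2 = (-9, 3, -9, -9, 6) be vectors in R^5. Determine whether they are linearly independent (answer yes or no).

Form the matrix with these vectors as rows and row reduce.
R2 ← R2 + R1: [0, 0, 0, 0, 0]
1 nonzero row, so the 2 vectors span a space of dimension 1.
Since 1 < 2, the vectors are linearly dependent.

no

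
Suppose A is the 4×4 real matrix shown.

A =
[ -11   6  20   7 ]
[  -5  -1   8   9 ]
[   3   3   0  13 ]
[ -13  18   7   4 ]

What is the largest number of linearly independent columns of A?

Row reduce to echelon form.
R2 ← R2 − (5/11)·R1: [0, -41/11, -12/11, 64/11]
R3 ← R3 + (3/11)·R1: [0, 51/11, 60/11, 164/11]
R4 ← R4 − (13/11)·R1: [0, 120/11, -183/11, -47/11]
R3 ← R3 + (51/41)·R2: [0, 0, 168/41, 908/41]
R4 ← R4 + (120/41)·R2: [0, 0, -813/41, 523/41]
R4 ← R4 + (271/56)·R3: [0, 0, 0, 1679/14]
Echelon form has 4 nonzero rows, so rank(A) = 4.
The rank gives the maximum number of linearly independent columns: 4.

4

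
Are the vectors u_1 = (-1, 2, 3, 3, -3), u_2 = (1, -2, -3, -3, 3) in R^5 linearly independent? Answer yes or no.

no

Form the matrix with these vectors as rows and row reduce.
R2 ← R2 + R1: [0, 0, 0, 0, 0]
1 nonzero row, so the 2 vectors span a space of dimension 1.
Since 1 < 2, the vectors are linearly dependent.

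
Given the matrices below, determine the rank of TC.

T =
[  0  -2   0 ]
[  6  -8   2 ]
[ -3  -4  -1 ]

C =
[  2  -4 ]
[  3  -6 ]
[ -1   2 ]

First compute TC:
[[ -6,  12],
 [-14,  28],
 [-17,  34]]
Now row reduce the product.
R2 ← R2 − (7/3)·R1: [0, 0]
R3 ← R3 − (17/6)·R1: [0, 0]
1 nonzero row, so rank(TC) = 1.

1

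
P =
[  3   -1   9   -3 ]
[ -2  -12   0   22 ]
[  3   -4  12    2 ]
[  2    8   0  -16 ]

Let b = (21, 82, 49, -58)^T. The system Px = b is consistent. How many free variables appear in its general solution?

1

Row reduce the augmented matrix [P | b].
R2 ← R2 + (2/3)·R1: [0, -38/3, 6, 20, 96]
R3 ← R3 − R1: [0, -3, 3, 5, 28]
R4 ← R4 − (2/3)·R1: [0, 26/3, -6, -14, -72]
R3 ← R3 − (9/38)·R2: [0, 0, 30/19, 5/19, 100/19]
R4 ← R4 + (13/19)·R2: [0, 0, -36/19, -6/19, -120/19]
R4 ← R4 + (6/5)·R3: [0, 0, 0, 0, 0]
The echelon form has 3 nonzero rows, and every pivot lies in the first 4 columns, so rank(P) = rank([P|b]) = 3.
The system is consistent.
Free variables = (unknowns) − (rank) = 4 − 3 = 1.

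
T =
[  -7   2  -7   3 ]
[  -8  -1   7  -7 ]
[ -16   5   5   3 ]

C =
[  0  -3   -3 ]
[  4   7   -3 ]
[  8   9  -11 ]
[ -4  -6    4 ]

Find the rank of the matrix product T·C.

2

First compute TC:
[[-60, -46, 104],
 [ 80, 122, -78],
 [ 48, 110, -10]]
Now row reduce the product.
R2 ← R2 + (4/3)·R1: [0, 182/3, 182/3]
R3 ← R3 + (4/5)·R1: [0, 366/5, 366/5]
R3 ← R3 − (549/455)·R2: [0, 0, 0]
2 nonzero rows, so rank(TC) = 2.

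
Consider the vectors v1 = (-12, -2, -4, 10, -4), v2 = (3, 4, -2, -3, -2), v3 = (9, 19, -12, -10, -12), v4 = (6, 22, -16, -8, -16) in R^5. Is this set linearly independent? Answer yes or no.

Form the matrix with these vectors as rows and row reduce.
R2 ← R2 + (1/4)·R1: [0, 7/2, -3, -1/2, -3]
R3 ← R3 + (3/4)·R1: [0, 35/2, -15, -5/2, -15]
R4 ← R4 + (1/2)·R1: [0, 21, -18, -3, -18]
R3 ← R3 − (5)·R2: [0, 0, 0, 0, 0]
R4 ← R4 − (6)·R2: [0, 0, 0, 0, 0]
2 nonzero rows, so the 4 vectors span a space of dimension 2.
Since 2 < 4, the vectors are linearly dependent.

no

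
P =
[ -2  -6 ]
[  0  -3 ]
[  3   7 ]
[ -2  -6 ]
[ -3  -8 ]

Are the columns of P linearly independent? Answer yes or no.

Row reduce P to echelon form.
R3 ← R3 + (3/2)·R1: [0, -2]
R4 ← R4 − R1: [0, 0]
R5 ← R5 − (3/2)·R1: [0, 1]
R3 ← R3 − (2/3)·R2: [0, 0]
R5 ← R5 + (1/3)·R2: [0, 0]
2 pivots among 2 columns.
Every column is a pivot column, so the columns are linearly independent.

yes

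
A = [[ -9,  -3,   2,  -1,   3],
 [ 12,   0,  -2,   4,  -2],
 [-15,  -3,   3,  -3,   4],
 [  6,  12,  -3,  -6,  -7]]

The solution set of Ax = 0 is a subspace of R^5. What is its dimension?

Row reduce to echelon form.
R2 ← R2 + (4/3)·R1: [0, -4, 2/3, 8/3, 2]
R3 ← R3 − (5/3)·R1: [0, 2, -1/3, -4/3, -1]
R4 ← R4 + (2/3)·R1: [0, 10, -5/3, -20/3, -5]
R3 ← R3 + (1/2)·R2: [0, 0, 0, 0, 0]
R4 ← R4 + (5/2)·R2: [0, 0, 0, 0, 0]
2 nonzero rows, so rank(A) = 2.
A has 5 columns; by rank–nullity, nullity = 5 − 2 = 3.

3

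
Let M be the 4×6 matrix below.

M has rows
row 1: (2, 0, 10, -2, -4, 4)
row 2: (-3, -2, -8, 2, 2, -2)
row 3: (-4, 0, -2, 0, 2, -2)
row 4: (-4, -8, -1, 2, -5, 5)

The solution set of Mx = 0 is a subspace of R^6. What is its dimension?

Row reduce to echelon form.
R2 ← R2 + (3/2)·R1: [0, -2, 7, -1, -4, 4]
R3 ← R3 + (2)·R1: [0, 0, 18, -4, -6, 6]
R4 ← R4 + (2)·R1: [0, -8, 19, -2, -13, 13]
R4 ← R4 − (4)·R2: [0, 0, -9, 2, 3, -3]
R4 ← R4 + (1/2)·R3: [0, 0, 0, 0, 0, 0]
3 nonzero rows, so rank(M) = 3.
M has 6 columns; by rank–nullity, nullity = 6 − 3 = 3.

3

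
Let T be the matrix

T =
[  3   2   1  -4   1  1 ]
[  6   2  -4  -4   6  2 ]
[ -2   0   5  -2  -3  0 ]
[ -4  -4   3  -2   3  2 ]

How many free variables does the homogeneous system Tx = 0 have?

Row reduce to echelon form.
R2 ← R2 − (2)·R1: [0, -2, -6, 4, 4, 0]
R3 ← R3 + (2/3)·R1: [0, 4/3, 17/3, -14/3, -7/3, 2/3]
R4 ← R4 + (4/3)·R1: [0, -4/3, 13/3, -22/3, 13/3, 10/3]
R3 ← R3 + (2/3)·R2: [0, 0, 5/3, -2, 1/3, 2/3]
R4 ← R4 − (2/3)·R2: [0, 0, 25/3, -10, 5/3, 10/3]
R4 ← R4 − (5)·R3: [0, 0, 0, 0, 0, 0]
3 nonzero rows, so rank(T) = 3.
T has 6 columns; by rank–nullity, nullity = 6 − 3 = 3.

3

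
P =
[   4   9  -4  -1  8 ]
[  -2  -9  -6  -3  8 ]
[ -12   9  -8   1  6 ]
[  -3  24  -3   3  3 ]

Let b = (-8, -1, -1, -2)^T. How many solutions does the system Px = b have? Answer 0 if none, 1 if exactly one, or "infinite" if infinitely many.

0

Row reduce the augmented matrix [P | b].
R2 ← R2 + (1/2)·R1: [0, -9/2, -8, -7/2, 12, -5]
R3 ← R3 + (3)·R1: [0, 36, -20, -2, 30, -25]
R4 ← R4 + (3/4)·R1: [0, 123/4, -6, 9/4, 9, -8]
R3 ← R3 + (8)·R2: [0, 0, -84, -30, 126, -65]
R4 ← R4 + (41/6)·R2: [0, 0, -182/3, -65/3, 91, -253/6]
R4 ← R4 − (13/18)·R3: [0, 0, 0, 0, 0, 43/9]
The echelon form has 4 nonzero rows; the last pivot sits in the augmented column, so rank(P) = 3 but rank([P|b]) = 4.
Since the ranks differ, the system is inconsistent.
It has no solutions.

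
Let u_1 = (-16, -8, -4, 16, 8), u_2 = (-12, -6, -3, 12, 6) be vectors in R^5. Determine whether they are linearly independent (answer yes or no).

Form the matrix with these vectors as rows and row reduce.
R2 ← R2 − (3/4)·R1: [0, 0, 0, 0, 0]
1 nonzero row, so the 2 vectors span a space of dimension 1.
Since 1 < 2, the vectors are linearly dependent.

no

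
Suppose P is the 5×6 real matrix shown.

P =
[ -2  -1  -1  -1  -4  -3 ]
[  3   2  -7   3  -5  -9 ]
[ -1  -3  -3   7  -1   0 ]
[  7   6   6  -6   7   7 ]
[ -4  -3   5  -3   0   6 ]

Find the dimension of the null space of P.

1

Row reduce to echelon form.
R2 ← R2 + (3/2)·R1: [0, 1/2, -17/2, 3/2, -11, -27/2]
R3 ← R3 − (1/2)·R1: [0, -5/2, -5/2, 15/2, 1, 3/2]
R4 ← R4 + (7/2)·R1: [0, 5/2, 5/2, -19/2, -7, -7/2]
R5 ← R5 − (2)·R1: [0, -1, 7, -1, 8, 12]
R3 ← R3 + (5)·R2: [0, 0, -45, 15, -54, -66]
R4 ← R4 − (5)·R2: [0, 0, 45, -17, 48, 64]
R5 ← R5 + (2)·R2: [0, 0, -10, 2, -14, -15]
R4 ← R4 + R3: [0, 0, 0, -2, -6, -2]
R5 ← R5 − (2/9)·R3: [0, 0, 0, -4/3, -2, -1/3]
R5 ← R5 − (2/3)·R4: [0, 0, 0, 0, 2, 1]
5 nonzero rows, so rank(P) = 5.
P has 6 columns; by rank–nullity, nullity = 6 − 5 = 1.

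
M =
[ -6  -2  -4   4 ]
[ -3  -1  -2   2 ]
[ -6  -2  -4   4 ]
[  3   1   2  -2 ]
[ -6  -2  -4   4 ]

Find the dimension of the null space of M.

Row reduce to echelon form.
R2 ← R2 − (1/2)·R1: [0, 0, 0, 0]
R3 ← R3 − R1: [0, 0, 0, 0]
R4 ← R4 + (1/2)·R1: [0, 0, 0, 0]
R5 ← R5 − R1: [0, 0, 0, 0]
1 nonzero row, so rank(M) = 1.
M has 4 columns; by rank–nullity, nullity = 4 − 1 = 3.

3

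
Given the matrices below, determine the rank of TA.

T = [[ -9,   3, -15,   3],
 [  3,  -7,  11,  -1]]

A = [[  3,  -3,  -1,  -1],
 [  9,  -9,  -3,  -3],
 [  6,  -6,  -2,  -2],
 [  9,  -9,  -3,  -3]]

First compute TA:
[[-63,  63,  21,  21],
 [  3,  -3,  -1,  -1]]
Now row reduce the product.
R2 ← R2 + (1/21)·R1: [0, 0, 0, 0]
1 nonzero row, so rank(TA) = 1.

1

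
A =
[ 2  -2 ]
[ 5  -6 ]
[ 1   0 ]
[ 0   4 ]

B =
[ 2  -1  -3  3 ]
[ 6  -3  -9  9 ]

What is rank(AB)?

1

First compute AB:
[[ -8,   4,  12, -12],
 [-26,  13,  39, -39],
 [  2,  -1,  -3,   3],
 [ 24, -12, -36,  36]]
Now row reduce the product.
R2 ← R2 − (13/4)·R1: [0, 0, 0, 0]
R3 ← R3 + (1/4)·R1: [0, 0, 0, 0]
R4 ← R4 + (3)·R1: [0, 0, 0, 0]
1 nonzero row, so rank(AB) = 1.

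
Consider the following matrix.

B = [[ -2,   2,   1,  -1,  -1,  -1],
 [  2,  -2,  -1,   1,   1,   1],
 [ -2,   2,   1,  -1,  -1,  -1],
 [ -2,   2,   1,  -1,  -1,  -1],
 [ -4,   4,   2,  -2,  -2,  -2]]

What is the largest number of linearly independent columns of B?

1

Row reduce to echelon form.
R2 ← R2 + R1: [0, 0, 0, 0, 0, 0]
R3 ← R3 − R1: [0, 0, 0, 0, 0, 0]
R4 ← R4 − R1: [0, 0, 0, 0, 0, 0]
R5 ← R5 − (2)·R1: [0, 0, 0, 0, 0, 0]
Echelon form has 1 nonzero row, so rank(B) = 1.
The rank gives the maximum number of linearly independent columns: 1.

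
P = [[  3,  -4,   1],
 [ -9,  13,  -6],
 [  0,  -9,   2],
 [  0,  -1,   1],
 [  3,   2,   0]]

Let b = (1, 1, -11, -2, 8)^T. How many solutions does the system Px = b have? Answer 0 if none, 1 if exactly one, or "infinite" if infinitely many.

Row reduce the augmented matrix [P | b].
R2 ← R2 + (3)·R1: [0, 1, -3, 4]
R5 ← R5 − R1: [0, 6, -1, 7]
R3 ← R3 + (9)·R2: [0, 0, -25, 25]
R4 ← R4 + R2: [0, 0, -2, 2]
R5 ← R5 − (6)·R2: [0, 0, 17, -17]
R4 ← R4 − (2/25)·R3: [0, 0, 0, 0]
R5 ← R5 + (17/25)·R3: [0, 0, 0, 0]
The echelon form has 3 nonzero rows, and every pivot lies in the first 3 columns, so rank(P) = rank([P|b]) = 3.
The system is consistent.
rank = 3 = number of unknowns, so the solution is unique.

1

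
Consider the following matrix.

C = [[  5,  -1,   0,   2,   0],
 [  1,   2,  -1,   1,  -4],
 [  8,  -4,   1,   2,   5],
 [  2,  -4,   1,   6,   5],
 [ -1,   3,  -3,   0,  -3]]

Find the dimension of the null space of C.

Row reduce to echelon form.
R2 ← R2 − (1/5)·R1: [0, 11/5, -1, 3/5, -4]
R3 ← R3 − (8/5)·R1: [0, -12/5, 1, -6/5, 5]
R4 ← R4 − (2/5)·R1: [0, -18/5, 1, 26/5, 5]
R5 ← R5 + (1/5)·R1: [0, 14/5, -3, 2/5, -3]
R3 ← R3 + (12/11)·R2: [0, 0, -1/11, -6/11, 7/11]
R4 ← R4 + (18/11)·R2: [0, 0, -7/11, 68/11, -17/11]
R5 ← R5 − (14/11)·R2: [0, 0, -19/11, -4/11, 23/11]
R4 ← R4 − (7)·R3: [0, 0, 0, 10, -6]
R5 ← R5 − (19)·R3: [0, 0, 0, 10, -10]
R5 ← R5 − R4: [0, 0, 0, 0, -4]
5 nonzero rows, so rank(C) = 5.
C has 5 columns; by rank–nullity, nullity = 5 − 5 = 0.

0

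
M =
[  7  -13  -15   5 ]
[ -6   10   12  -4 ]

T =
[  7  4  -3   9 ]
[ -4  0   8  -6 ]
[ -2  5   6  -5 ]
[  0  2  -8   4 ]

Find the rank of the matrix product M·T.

First compute MT:
[[131, -37, -255, 236],
 [-106,  28, 202, -190]]
Now row reduce the product.
R2 ← R2 + (106/131)·R1: [0, -254/131, -568/131, 126/131]
2 nonzero rows, so rank(MT) = 2.

2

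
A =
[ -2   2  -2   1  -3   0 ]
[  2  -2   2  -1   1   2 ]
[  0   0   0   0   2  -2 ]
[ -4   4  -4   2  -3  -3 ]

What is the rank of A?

2

Row reduce to echelon form.
R2 ← R2 + R1: [0, 0, 0, 0, -2, 2]
R4 ← R4 − (2)·R1: [0, 0, 0, 0, 3, -3]
R3 ← R3 + R2: [0, 0, 0, 0, 0, 0]
R4 ← R4 + (3/2)·R2: [0, 0, 0, 0, 0, 0]
Echelon form has 2 nonzero rows, so rank(A) = 2.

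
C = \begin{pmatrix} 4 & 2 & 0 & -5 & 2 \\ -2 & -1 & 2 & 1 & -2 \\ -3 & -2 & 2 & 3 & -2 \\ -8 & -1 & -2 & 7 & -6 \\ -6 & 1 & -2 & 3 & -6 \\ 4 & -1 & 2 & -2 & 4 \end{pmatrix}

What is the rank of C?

3

Row reduce to echelon form.
R2 ← R2 + (1/2)·R1: [0, 0, 2, -3/2, -1]
R3 ← R3 + (3/4)·R1: [0, -1/2, 2, -3/4, -1/2]
R4 ← R4 + (2)·R1: [0, 3, -2, -3, -2]
R5 ← R5 + (3/2)·R1: [0, 4, -2, -9/2, -3]
R6 ← R6 − R1: [0, -3, 2, 3, 2]
Swap R2 ↔ R3
R4 ← R4 + (6)·R2: [0, 0, 10, -15/2, -5]
R5 ← R5 + (8)·R2: [0, 0, 14, -21/2, -7]
R6 ← R6 − (6)·R2: [0, 0, -10, 15/2, 5]
R4 ← R4 − (5)·R3: [0, 0, 0, 0, 0]
R5 ← R5 − (7)·R3: [0, 0, 0, 0, 0]
R6 ← R6 + (5)·R3: [0, 0, 0, 0, 0]
Echelon form has 3 nonzero rows, so rank(C) = 3.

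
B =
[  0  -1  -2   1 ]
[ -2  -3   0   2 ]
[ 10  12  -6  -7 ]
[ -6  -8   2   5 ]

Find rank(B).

2

Row reduce to echelon form.
Swap R1 ↔ R2
R3 ← R3 + (5)·R1: [0, -3, -6, 3]
R4 ← R4 − (3)·R1: [0, 1, 2, -1]
R3 ← R3 − (3)·R2: [0, 0, 0, 0]
R4 ← R4 + R2: [0, 0, 0, 0]
Echelon form has 2 nonzero rows, so rank(B) = 2.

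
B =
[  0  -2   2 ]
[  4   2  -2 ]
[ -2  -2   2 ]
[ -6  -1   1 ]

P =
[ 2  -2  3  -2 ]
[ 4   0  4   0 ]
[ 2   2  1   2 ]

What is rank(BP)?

1

First compute BP:
[[ -4,   4,  -6,   4],
 [ 12, -12,  18, -12],
 [ -8,   8, -12,   8],
 [-14,  14, -21,  14]]
Now row reduce the product.
R2 ← R2 + (3)·R1: [0, 0, 0, 0]
R3 ← R3 − (2)·R1: [0, 0, 0, 0]
R4 ← R4 − (7/2)·R1: [0, 0, 0, 0]
1 nonzero row, so rank(BP) = 1.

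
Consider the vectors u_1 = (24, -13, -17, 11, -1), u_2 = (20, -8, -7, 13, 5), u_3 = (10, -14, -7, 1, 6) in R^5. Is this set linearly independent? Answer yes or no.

yes

Form the matrix with these vectors as rows and row reduce.
R2 ← R2 − (5/6)·R1: [0, 17/6, 43/6, 23/6, 35/6]
R3 ← R3 − (5/12)·R1: [0, -103/12, 1/12, -43/12, 77/12]
R3 ← R3 + (103/34)·R2: [0, 0, 741/34, 273/34, 819/34]
3 nonzero rows, so the 3 vectors span a space of dimension 3.
Since 3 = 3, the vectors are linearly independent.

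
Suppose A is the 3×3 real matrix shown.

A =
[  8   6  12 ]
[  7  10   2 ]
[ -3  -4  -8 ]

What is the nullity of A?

Row reduce to echelon form.
R2 ← R2 − (7/8)·R1: [0, 19/4, -17/2]
R3 ← R3 + (3/8)·R1: [0, -7/4, -7/2]
R3 ← R3 + (7/19)·R2: [0, 0, -126/19]
3 nonzero rows, so rank(A) = 3.
A has 3 columns; by rank–nullity, nullity = 3 − 3 = 0.

0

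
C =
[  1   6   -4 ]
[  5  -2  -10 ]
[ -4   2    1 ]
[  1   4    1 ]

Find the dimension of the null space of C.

Row reduce to echelon form.
R2 ← R2 − (5)·R1: [0, -32, 10]
R3 ← R3 + (4)·R1: [0, 26, -15]
R4 ← R4 − R1: [0, -2, 5]
R3 ← R3 + (13/16)·R2: [0, 0, -55/8]
R4 ← R4 − (1/16)·R2: [0, 0, 35/8]
R4 ← R4 + (7/11)·R3: [0, 0, 0]
3 nonzero rows, so rank(C) = 3.
C has 3 columns; by rank–nullity, nullity = 3 − 3 = 0.

0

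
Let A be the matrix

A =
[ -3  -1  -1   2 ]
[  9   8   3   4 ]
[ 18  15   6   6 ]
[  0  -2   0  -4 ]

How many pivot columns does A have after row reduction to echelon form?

2

Row reduce to echelon form.
R2 ← R2 + (3)·R1: [0, 5, 0, 10]
R3 ← R3 + (6)·R1: [0, 9, 0, 18]
R3 ← R3 − (9/5)·R2: [0, 0, 0, 0]
R4 ← R4 + (2/5)·R2: [0, 0, 0, 0]
Echelon form has 2 nonzero rows, so rank(A) = 2.
Each nonzero row contributes one pivot column: 2 pivot columns.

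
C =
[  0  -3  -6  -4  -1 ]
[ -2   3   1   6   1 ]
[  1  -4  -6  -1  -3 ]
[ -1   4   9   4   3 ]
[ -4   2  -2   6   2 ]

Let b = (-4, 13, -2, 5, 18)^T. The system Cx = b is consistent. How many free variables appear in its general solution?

Row reduce the augmented matrix [C | b].
Swap R1 ↔ R2
R3 ← R3 + (1/2)·R1: [0, -5/2, -11/2, 2, -5/2, 9/2]
R4 ← R4 − (1/2)·R1: [0, 5/2, 17/2, 1, 5/2, -3/2]
R5 ← R5 − (2)·R1: [0, -4, -4, -6, 0, -8]
R3 ← R3 − (5/6)·R2: [0, 0, -1/2, 16/3, -5/3, 47/6]
R4 ← R4 + (5/6)·R2: [0, 0, 7/2, -7/3, 5/3, -29/6]
R5 ← R5 − (4/3)·R2: [0, 0, 4, -2/3, 4/3, -8/3]
R4 ← R4 + (7)·R3: [0, 0, 0, 35, -10, 50]
R5 ← R5 + (8)·R3: [0, 0, 0, 42, -12, 60]
R5 ← R5 − (6/5)·R4: [0, 0, 0, 0, 0, 0]
The echelon form has 4 nonzero rows, and every pivot lies in the first 5 columns, so rank(C) = rank([C|b]) = 4.
The system is consistent.
Free variables = (unknowns) − (rank) = 5 − 4 = 1.

1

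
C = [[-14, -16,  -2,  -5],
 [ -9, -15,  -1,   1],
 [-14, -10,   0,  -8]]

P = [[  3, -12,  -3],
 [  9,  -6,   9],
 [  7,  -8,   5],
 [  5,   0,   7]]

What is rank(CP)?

First compute CP:
[[-225, 280, -147],
 [-164, 206, -106],
 [-172, 228, -104]]
Now row reduce the product.
R2 ← R2 − (164/225)·R1: [0, 86/45, 86/75]
R3 ← R3 − (172/225)·R1: [0, 628/45, 628/75]
R3 ← R3 − (314/43)·R2: [0, 0, 0]
2 nonzero rows, so rank(CP) = 2.

2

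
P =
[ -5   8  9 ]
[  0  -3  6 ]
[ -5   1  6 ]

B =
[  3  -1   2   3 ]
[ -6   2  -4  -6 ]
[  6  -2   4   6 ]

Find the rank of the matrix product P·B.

1

First compute PB:
[[ -9,   3,  -6,  -9],
 [ 54, -18,  36,  54],
 [ 15,  -5,  10,  15]]
Now row reduce the product.
R2 ← R2 + (6)·R1: [0, 0, 0, 0]
R3 ← R3 + (5/3)·R1: [0, 0, 0, 0]
1 nonzero row, so rank(PB) = 1.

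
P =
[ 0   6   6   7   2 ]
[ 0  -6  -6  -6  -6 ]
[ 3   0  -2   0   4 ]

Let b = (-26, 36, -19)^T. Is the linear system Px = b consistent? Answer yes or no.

yes

Row reduce the augmented matrix [P | b].
Swap R1 ↔ R3
R3 ← R3 + R2: [0, 0, 0, 1, -4, 10]
The echelon form has 3 nonzero rows, and every pivot lies in the first 5 columns, so rank(P) = rank([P|b]) = 3.
The system is consistent.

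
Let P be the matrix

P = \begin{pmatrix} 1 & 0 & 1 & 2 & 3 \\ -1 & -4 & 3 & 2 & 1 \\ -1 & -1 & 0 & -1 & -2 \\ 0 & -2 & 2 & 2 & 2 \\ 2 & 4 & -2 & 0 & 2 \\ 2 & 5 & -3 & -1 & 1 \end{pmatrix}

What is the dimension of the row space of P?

2

Row reduce to echelon form.
R2 ← R2 + R1: [0, -4, 4, 4, 4]
R3 ← R3 + R1: [0, -1, 1, 1, 1]
R5 ← R5 − (2)·R1: [0, 4, -4, -4, -4]
R6 ← R6 − (2)·R1: [0, 5, -5, -5, -5]
R3 ← R3 − (1/4)·R2: [0, 0, 0, 0, 0]
R4 ← R4 − (1/2)·R2: [0, 0, 0, 0, 0]
R5 ← R5 + R2: [0, 0, 0, 0, 0]
R6 ← R6 + (5/4)·R2: [0, 0, 0, 0, 0]
Echelon form has 2 nonzero rows, so rank(P) = 2.
The row space has dimension equal to the rank: 2.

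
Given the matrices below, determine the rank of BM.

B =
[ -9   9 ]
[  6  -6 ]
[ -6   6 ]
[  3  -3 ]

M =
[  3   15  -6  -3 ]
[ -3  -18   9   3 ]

First compute BM:
[[-54, -297, 135,  54],
 [ 36, 198, -90, -36],
 [-36, -198,  90,  36],
 [ 18,  99, -45, -18]]
Now row reduce the product.
R2 ← R2 + (2/3)·R1: [0, 0, 0, 0]
R3 ← R3 − (2/3)·R1: [0, 0, 0, 0]
R4 ← R4 + (1/3)·R1: [0, 0, 0, 0]
1 nonzero row, so rank(BM) = 1.

1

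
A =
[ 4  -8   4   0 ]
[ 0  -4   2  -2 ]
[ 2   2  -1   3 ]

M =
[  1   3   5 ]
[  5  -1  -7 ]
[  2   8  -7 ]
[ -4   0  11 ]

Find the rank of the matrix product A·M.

First compute AM:
[[-28,  52,  48],
 [ -8,  20,  -8],
 [ -2,  -4,  36]]
Now row reduce the product.
R2 ← R2 − (2/7)·R1: [0, 36/7, -152/7]
R3 ← R3 − (1/14)·R1: [0, -54/7, 228/7]
R3 ← R3 + (3/2)·R2: [0, 0, 0]
2 nonzero rows, so rank(AM) = 2.

2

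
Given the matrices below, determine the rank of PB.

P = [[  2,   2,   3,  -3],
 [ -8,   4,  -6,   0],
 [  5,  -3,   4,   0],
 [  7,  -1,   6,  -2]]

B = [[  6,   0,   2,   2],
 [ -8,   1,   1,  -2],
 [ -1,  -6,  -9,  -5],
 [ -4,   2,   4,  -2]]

First compute PB:
[[  5, -22, -33,  -9],
 [-74,  40,  42,   6],
 [ 50, -27, -29,  -4],
 [ 52, -41, -49, -10]]
Now row reduce the product.
R2 ← R2 + (74/5)·R1: [0, -1428/5, -2232/5, -636/5]
R3 ← R3 − (10)·R1: [0, 193, 301, 86]
R4 ← R4 − (52/5)·R1: [0, 939/5, 1471/5, 418/5]
R3 ← R3 + (965/1428)·R2: [0, 0, -79/119, 5/119]
R4 ← R4 + (313/476)·R2: [0, 0, 79/119, -5/119]
R4 ← R4 + R3: [0, 0, 0, 0]
3 nonzero rows, so rank(PB) = 3.

3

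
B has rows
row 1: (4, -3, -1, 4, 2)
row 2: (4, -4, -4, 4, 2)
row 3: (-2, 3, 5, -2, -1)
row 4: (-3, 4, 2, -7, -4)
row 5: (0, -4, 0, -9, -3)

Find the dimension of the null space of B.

Row reduce to echelon form.
R2 ← R2 − R1: [0, -1, -3, 0, 0]
R3 ← R3 + (1/2)·R1: [0, 3/2, 9/2, 0, 0]
R4 ← R4 + (3/4)·R1: [0, 7/4, 5/4, -4, -5/2]
R3 ← R3 + (3/2)·R2: [0, 0, 0, 0, 0]
R4 ← R4 + (7/4)·R2: [0, 0, -4, -4, -5/2]
R5 ← R5 − (4)·R2: [0, 0, 12, -9, -3]
Swap R3 ↔ R4
R5 ← R5 + (3)·R3: [0, 0, 0, -21, -21/2]
Swap R4 ↔ R5
4 nonzero rows, so rank(B) = 4.
B has 5 columns; by rank–nullity, nullity = 5 − 4 = 1.

1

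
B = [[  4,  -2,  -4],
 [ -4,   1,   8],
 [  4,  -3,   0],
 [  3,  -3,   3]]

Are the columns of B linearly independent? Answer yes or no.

Row reduce B to echelon form.
R2 ← R2 + R1: [0, -1, 4]
R3 ← R3 − R1: [0, -1, 4]
R4 ← R4 − (3/4)·R1: [0, -3/2, 6]
R3 ← R3 − R2: [0, 0, 0]
R4 ← R4 − (3/2)·R2: [0, 0, 0]
2 pivots among 3 columns.
Only 2 < 3 pivot columns, so the columns are linearly dependent.

no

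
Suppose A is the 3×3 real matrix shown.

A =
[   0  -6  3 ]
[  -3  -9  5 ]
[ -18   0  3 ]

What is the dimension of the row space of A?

2

Row reduce to echelon form.
Swap R1 ↔ R2
R3 ← R3 − (6)·R1: [0, 54, -27]
R3 ← R3 + (9)·R2: [0, 0, 0]
Echelon form has 2 nonzero rows, so rank(A) = 2.
The row space has dimension equal to the rank: 2.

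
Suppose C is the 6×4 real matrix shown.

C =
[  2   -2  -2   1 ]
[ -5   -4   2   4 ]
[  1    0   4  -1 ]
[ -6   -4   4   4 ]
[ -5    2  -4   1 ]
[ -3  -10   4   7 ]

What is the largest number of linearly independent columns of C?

Row reduce to echelon form.
R2 ← R2 + (5/2)·R1: [0, -9, -3, 13/2]
R3 ← R3 − (1/2)·R1: [0, 1, 5, -3/2]
R4 ← R4 + (3)·R1: [0, -10, -2, 7]
R5 ← R5 + (5/2)·R1: [0, -3, -9, 7/2]
R6 ← R6 + (3/2)·R1: [0, -13, 1, 17/2]
R3 ← R3 + (1/9)·R2: [0, 0, 14/3, -7/9]
R4 ← R4 − (10/9)·R2: [0, 0, 4/3, -2/9]
R5 ← R5 − (1/3)·R2: [0, 0, -8, 4/3]
R6 ← R6 − (13/9)·R2: [0, 0, 16/3, -8/9]
R4 ← R4 − (2/7)·R3: [0, 0, 0, 0]
R5 ← R5 + (12/7)·R3: [0, 0, 0, 0]
R6 ← R6 − (8/7)·R3: [0, 0, 0, 0]
Echelon form has 3 nonzero rows, so rank(C) = 3.
The rank gives the maximum number of linearly independent columns: 3.

3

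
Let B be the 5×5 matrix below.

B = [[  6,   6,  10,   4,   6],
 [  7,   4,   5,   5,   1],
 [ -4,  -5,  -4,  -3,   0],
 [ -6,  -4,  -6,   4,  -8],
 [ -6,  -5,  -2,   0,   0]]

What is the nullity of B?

Row reduce to echelon form.
R2 ← R2 − (7/6)·R1: [0, -3, -20/3, 1/3, -6]
R3 ← R3 + (2/3)·R1: [0, -1, 8/3, -1/3, 4]
R4 ← R4 + R1: [0, 2, 4, 8, -2]
R5 ← R5 + R1: [0, 1, 8, 4, 6]
R3 ← R3 − (1/3)·R2: [0, 0, 44/9, -4/9, 6]
R4 ← R4 + (2/3)·R2: [0, 0, -4/9, 74/9, -6]
R5 ← R5 + (1/3)·R2: [0, 0, 52/9, 37/9, 4]
R4 ← R4 + (1/11)·R3: [0, 0, 0, 90/11, -60/11]
R5 ← R5 − (13/11)·R3: [0, 0, 0, 51/11, -34/11]
R5 ← R5 − (17/30)·R4: [0, 0, 0, 0, 0]
4 nonzero rows, so rank(B) = 4.
B has 5 columns; by rank–nullity, nullity = 5 − 4 = 1.

1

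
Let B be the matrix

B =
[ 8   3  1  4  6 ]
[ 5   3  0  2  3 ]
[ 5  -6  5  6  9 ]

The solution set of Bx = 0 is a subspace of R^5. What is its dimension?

3

Row reduce to echelon form.
R2 ← R2 − (5/8)·R1: [0, 9/8, -5/8, -1/2, -3/4]
R3 ← R3 − (5/8)·R1: [0, -63/8, 35/8, 7/2, 21/4]
R3 ← R3 + (7)·R2: [0, 0, 0, 0, 0]
2 nonzero rows, so rank(B) = 2.
B has 5 columns; by rank–nullity, nullity = 5 − 2 = 3.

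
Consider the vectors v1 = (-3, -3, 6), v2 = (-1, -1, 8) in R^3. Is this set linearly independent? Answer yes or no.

yes

Form the matrix with these vectors as rows and row reduce.
R2 ← R2 − (1/3)·R1: [0, 0, 6]
2 nonzero rows, so the 2 vectors span a space of dimension 2.
Since 2 = 2, the vectors are linearly independent.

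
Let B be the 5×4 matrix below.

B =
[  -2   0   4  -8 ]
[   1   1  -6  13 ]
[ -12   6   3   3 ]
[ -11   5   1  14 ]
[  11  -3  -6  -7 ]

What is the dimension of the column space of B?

4

Row reduce to echelon form.
R2 ← R2 + (1/2)·R1: [0, 1, -4, 9]
R3 ← R3 − (6)·R1: [0, 6, -21, 51]
R4 ← R4 − (11/2)·R1: [0, 5, -21, 58]
R5 ← R5 + (11/2)·R1: [0, -3, 16, -51]
R3 ← R3 − (6)·R2: [0, 0, 3, -3]
R4 ← R4 − (5)·R2: [0, 0, -1, 13]
R5 ← R5 + (3)·R2: [0, 0, 4, -24]
R4 ← R4 + (1/3)·R3: [0, 0, 0, 12]
R5 ← R5 − (4/3)·R3: [0, 0, 0, -20]
R5 ← R5 + (5/3)·R4: [0, 0, 0, 0]
Echelon form has 4 nonzero rows, so rank(B) = 4.
The column space has dimension equal to the rank: 4.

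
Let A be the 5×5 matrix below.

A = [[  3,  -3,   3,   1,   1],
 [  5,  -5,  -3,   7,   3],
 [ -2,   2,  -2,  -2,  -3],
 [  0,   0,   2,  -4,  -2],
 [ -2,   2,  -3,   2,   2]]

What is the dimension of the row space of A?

4

Row reduce to echelon form.
R2 ← R2 − (5/3)·R1: [0, 0, -8, 16/3, 4/3]
R3 ← R3 + (2/3)·R1: [0, 0, 0, -4/3, -7/3]
R5 ← R5 + (2/3)·R1: [0, 0, -1, 8/3, 8/3]
R4 ← R4 + (1/4)·R2: [0, 0, 0, -8/3, -5/3]
R5 ← R5 − (1/8)·R2: [0, 0, 0, 2, 5/2]
R4 ← R4 − (2)·R3: [0, 0, 0, 0, 3]
R5 ← R5 + (3/2)·R3: [0, 0, 0, 0, -1]
R5 ← R5 + (1/3)·R4: [0, 0, 0, 0, 0]
Echelon form has 4 nonzero rows, so rank(A) = 4.
The row space has dimension equal to the rank: 4.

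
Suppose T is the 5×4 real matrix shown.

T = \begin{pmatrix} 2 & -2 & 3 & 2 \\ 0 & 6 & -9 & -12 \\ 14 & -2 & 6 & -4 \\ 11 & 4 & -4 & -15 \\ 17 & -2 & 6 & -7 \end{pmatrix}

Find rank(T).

3

Row reduce to echelon form.
R3 ← R3 − (7)·R1: [0, 12, -15, -18]
R4 ← R4 − (11/2)·R1: [0, 15, -41/2, -26]
R5 ← R5 − (17/2)·R1: [0, 15, -39/2, -24]
R3 ← R3 − (2)·R2: [0, 0, 3, 6]
R4 ← R4 − (5/2)·R2: [0, 0, 2, 4]
R5 ← R5 − (5/2)·R2: [0, 0, 3, 6]
R4 ← R4 − (2/3)·R3: [0, 0, 0, 0]
R5 ← R5 − R3: [0, 0, 0, 0]
Echelon form has 3 nonzero rows, so rank(T) = 3.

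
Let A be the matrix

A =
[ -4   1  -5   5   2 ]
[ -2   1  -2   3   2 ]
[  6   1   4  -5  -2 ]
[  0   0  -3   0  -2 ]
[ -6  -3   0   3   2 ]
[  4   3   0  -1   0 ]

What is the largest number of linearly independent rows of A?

Row reduce to echelon form.
R2 ← R2 − (1/2)·R1: [0, 1/2, 1/2, 1/2, 1]
R3 ← R3 + (3/2)·R1: [0, 5/2, -7/2, 5/2, 1]
R5 ← R5 − (3/2)·R1: [0, -9/2, 15/2, -9/2, -1]
R6 ← R6 + R1: [0, 4, -5, 4, 2]
R3 ← R3 − (5)·R2: [0, 0, -6, 0, -4]
R5 ← R5 + (9)·R2: [0, 0, 12, 0, 8]
R6 ← R6 − (8)·R2: [0, 0, -9, 0, -6]
R4 ← R4 − (1/2)·R3: [0, 0, 0, 0, 0]
R5 ← R5 + (2)·R3: [0, 0, 0, 0, 0]
R6 ← R6 − (3/2)·R3: [0, 0, 0, 0, 0]
Echelon form has 3 nonzero rows, so rank(A) = 3.
The rank gives the maximum number of linearly independent rows: 3.

3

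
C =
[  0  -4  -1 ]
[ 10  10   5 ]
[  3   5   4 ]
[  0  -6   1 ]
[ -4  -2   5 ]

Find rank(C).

Row reduce to echelon form.
Swap R1 ↔ R2
R3 ← R3 − (3/10)·R1: [0, 2, 5/2]
R5 ← R5 + (2/5)·R1: [0, 2, 7]
R3 ← R3 + (1/2)·R2: [0, 0, 2]
R4 ← R4 − (3/2)·R2: [0, 0, 5/2]
R5 ← R5 + (1/2)·R2: [0, 0, 13/2]
R4 ← R4 − (5/4)·R3: [0, 0, 0]
R5 ← R5 − (13/4)·R3: [0, 0, 0]
Echelon form has 3 nonzero rows, so rank(C) = 3.

3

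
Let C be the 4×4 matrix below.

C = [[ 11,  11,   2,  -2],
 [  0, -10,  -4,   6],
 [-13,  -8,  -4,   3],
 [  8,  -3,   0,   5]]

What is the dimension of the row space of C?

4

Row reduce to echelon form.
R3 ← R3 + (13/11)·R1: [0, 5, -18/11, 7/11]
R4 ← R4 − (8/11)·R1: [0, -11, -16/11, 71/11]
R3 ← R3 + (1/2)·R2: [0, 0, -40/11, 40/11]
R4 ← R4 − (11/10)·R2: [0, 0, 162/55, -8/55]
R4 ← R4 + (81/100)·R3: [0, 0, 0, 14/5]
Echelon form has 4 nonzero rows, so rank(C) = 4.
The row space has dimension equal to the rank: 4.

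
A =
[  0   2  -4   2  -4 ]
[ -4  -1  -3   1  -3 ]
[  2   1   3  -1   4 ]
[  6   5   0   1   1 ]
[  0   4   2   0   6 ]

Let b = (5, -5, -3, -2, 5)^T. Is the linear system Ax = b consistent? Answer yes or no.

no

Row reduce the augmented matrix [A | b].
Swap R1 ↔ R2
R3 ← R3 + (1/2)·R1: [0, 1/2, 3/2, -1/2, 5/2, -11/2]
R4 ← R4 + (3/2)·R1: [0, 7/2, -9/2, 5/2, -7/2, -19/2]
R3 ← R3 − (1/4)·R2: [0, 0, 5/2, -1, 7/2, -27/4]
R4 ← R4 − (7/4)·R2: [0, 0, 5/2, -1, 7/2, -73/4]
R5 ← R5 − (2)·R2: [0, 0, 10, -4, 14, -5]
R4 ← R4 − R3: [0, 0, 0, 0, 0, -23/2]
R5 ← R5 − (4)·R3: [0, 0, 0, 0, 0, 22]
R5 ← R5 + (44/23)·R4: [0, 0, 0, 0, 0, 0]
The echelon form has 4 nonzero rows; the last pivot sits in the augmented column, so rank(A) = 3 but rank([A|b]) = 4.
Since the ranks differ, the system is inconsistent.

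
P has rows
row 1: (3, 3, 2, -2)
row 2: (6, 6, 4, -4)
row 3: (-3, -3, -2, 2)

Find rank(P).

1

Row reduce to echelon form.
R2 ← R2 − (2)·R1: [0, 0, 0, 0]
R3 ← R3 + R1: [0, 0, 0, 0]
Echelon form has 1 nonzero row, so rank(P) = 1.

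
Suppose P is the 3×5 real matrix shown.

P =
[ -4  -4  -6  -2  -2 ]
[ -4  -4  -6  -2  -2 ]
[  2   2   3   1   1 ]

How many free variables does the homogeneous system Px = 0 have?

Row reduce to echelon form.
R2 ← R2 − R1: [0, 0, 0, 0, 0]
R3 ← R3 + (1/2)·R1: [0, 0, 0, 0, 0]
1 nonzero row, so rank(P) = 1.
P has 5 columns; by rank–nullity, nullity = 5 − 1 = 4.

4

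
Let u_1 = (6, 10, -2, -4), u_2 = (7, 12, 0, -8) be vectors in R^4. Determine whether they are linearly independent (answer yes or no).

Form the matrix with these vectors as rows and row reduce.
R2 ← R2 − (7/6)·R1: [0, 1/3, 7/3, -10/3]
2 nonzero rows, so the 2 vectors span a space of dimension 2.
Since 2 = 2, the vectors are linearly independent.

yes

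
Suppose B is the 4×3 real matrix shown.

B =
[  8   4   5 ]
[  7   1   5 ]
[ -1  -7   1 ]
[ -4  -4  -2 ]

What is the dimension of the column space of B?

2

Row reduce to echelon form.
R2 ← R2 − (7/8)·R1: [0, -5/2, 5/8]
R3 ← R3 + (1/8)·R1: [0, -13/2, 13/8]
R4 ← R4 + (1/2)·R1: [0, -2, 1/2]
R3 ← R3 − (13/5)·R2: [0, 0, 0]
R4 ← R4 − (4/5)·R2: [0, 0, 0]
Echelon form has 2 nonzero rows, so rank(B) = 2.
The column space has dimension equal to the rank: 2.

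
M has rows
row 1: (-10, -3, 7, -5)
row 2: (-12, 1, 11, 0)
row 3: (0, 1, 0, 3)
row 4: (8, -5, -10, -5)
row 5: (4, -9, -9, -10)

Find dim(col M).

Row reduce to echelon form.
R2 ← R2 − (6/5)·R1: [0, 23/5, 13/5, 6]
R4 ← R4 + (4/5)·R1: [0, -37/5, -22/5, -9]
R5 ← R5 + (2/5)·R1: [0, -51/5, -31/5, -12]
R3 ← R3 − (5/23)·R2: [0, 0, -13/23, 39/23]
R4 ← R4 + (37/23)·R2: [0, 0, -5/23, 15/23]
R5 ← R5 + (51/23)·R2: [0, 0, -10/23, 30/23]
R4 ← R4 − (5/13)·R3: [0, 0, 0, 0]
R5 ← R5 − (10/13)·R3: [0, 0, 0, 0]
Echelon form has 3 nonzero rows, so rank(M) = 3.
The column space has dimension equal to the rank: 3.

3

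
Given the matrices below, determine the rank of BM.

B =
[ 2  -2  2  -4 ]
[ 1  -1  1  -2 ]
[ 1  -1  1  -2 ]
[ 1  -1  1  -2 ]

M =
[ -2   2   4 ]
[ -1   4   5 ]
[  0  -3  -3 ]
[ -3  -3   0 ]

1

First compute BM:
[[ 10,   2,  -8],
 [  5,   1,  -4],
 [  5,   1,  -4],
 [  5,   1,  -4]]
Now row reduce the product.
R2 ← R2 − (1/2)·R1: [0, 0, 0]
R3 ← R3 − (1/2)·R1: [0, 0, 0]
R4 ← R4 − (1/2)·R1: [0, 0, 0]
1 nonzero row, so rank(BM) = 1.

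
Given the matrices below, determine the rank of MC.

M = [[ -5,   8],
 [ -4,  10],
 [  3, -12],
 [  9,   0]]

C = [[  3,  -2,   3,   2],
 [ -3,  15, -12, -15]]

First compute MC:
[[-39, 130, -111, -130],
 [-42, 158, -132, -158],
 [ 45, -186, 153, 186],
 [ 27, -18,  27,  18]]
Now row reduce the product.
R2 ← R2 − (14/13)·R1: [0, 18, -162/13, -18]
R3 ← R3 + (15/13)·R1: [0, -36, 324/13, 36]
R4 ← R4 + (9/13)·R1: [0, 72, -648/13, -72]
R3 ← R3 + (2)·R2: [0, 0, 0, 0]
R4 ← R4 − (4)·R2: [0, 0, 0, 0]
2 nonzero rows, so rank(MC) = 2.

2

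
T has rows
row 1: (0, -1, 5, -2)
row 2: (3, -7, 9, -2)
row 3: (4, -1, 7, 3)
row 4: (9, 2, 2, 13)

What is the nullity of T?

Row reduce to echelon form.
Swap R1 ↔ R2
R3 ← R3 − (4/3)·R1: [0, 25/3, -5, 17/3]
R4 ← R4 − (3)·R1: [0, 23, -25, 19]
R3 ← R3 + (25/3)·R2: [0, 0, 110/3, -11]
R4 ← R4 + (23)·R2: [0, 0, 90, -27]
R4 ← R4 − (27/11)·R3: [0, 0, 0, 0]
3 nonzero rows, so rank(T) = 3.
T has 4 columns; by rank–nullity, nullity = 4 − 3 = 1.

1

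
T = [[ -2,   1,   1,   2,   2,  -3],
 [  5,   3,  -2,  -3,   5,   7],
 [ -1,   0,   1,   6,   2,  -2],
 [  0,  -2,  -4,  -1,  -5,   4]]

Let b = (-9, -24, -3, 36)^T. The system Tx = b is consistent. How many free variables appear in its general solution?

2

Row reduce the augmented matrix [T | b].
R2 ← R2 + (5/2)·R1: [0, 11/2, 1/2, 2, 10, -1/2, -93/2]
R3 ← R3 − (1/2)·R1: [0, -1/2, 1/2, 5, 1, -1/2, 3/2]
R3 ← R3 + (1/11)·R2: [0, 0, 6/11, 57/11, 21/11, -6/11, -30/11]
R4 ← R4 + (4/11)·R2: [0, 0, -42/11, -3/11, -15/11, 42/11, 210/11]
R4 ← R4 + (7)·R3: [0, 0, 0, 36, 12, 0, 0]
The echelon form has 4 nonzero rows, and every pivot lies in the first 6 columns, so rank(T) = rank([T|b]) = 4.
The system is consistent.
Free variables = (unknowns) − (rank) = 6 − 4 = 2.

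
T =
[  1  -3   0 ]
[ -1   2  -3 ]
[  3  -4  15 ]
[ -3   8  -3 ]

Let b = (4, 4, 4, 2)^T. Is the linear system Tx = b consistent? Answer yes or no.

Row reduce the augmented matrix [T | b].
R2 ← R2 + R1: [0, -1, -3, 8]
R3 ← R3 − (3)·R1: [0, 5, 15, -8]
R4 ← R4 + (3)·R1: [0, -1, -3, 14]
R3 ← R3 + (5)·R2: [0, 0, 0, 32]
R4 ← R4 − R2: [0, 0, 0, 6]
R4 ← R4 − (3/16)·R3: [0, 0, 0, 0]
The echelon form has 3 nonzero rows; the last pivot sits in the augmented column, so rank(T) = 2 but rank([T|b]) = 3.
Since the ranks differ, the system is inconsistent.

no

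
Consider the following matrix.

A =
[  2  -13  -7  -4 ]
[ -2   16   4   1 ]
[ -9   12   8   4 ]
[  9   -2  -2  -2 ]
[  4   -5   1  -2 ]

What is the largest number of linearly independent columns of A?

4

Row reduce to echelon form.
R2 ← R2 + R1: [0, 3, -3, -3]
R3 ← R3 + (9/2)·R1: [0, -93/2, -47/2, -14]
R4 ← R4 − (9/2)·R1: [0, 113/2, 59/2, 16]
R5 ← R5 − (2)·R1: [0, 21, 15, 6]
R3 ← R3 + (31/2)·R2: [0, 0, -70, -121/2]
R4 ← R4 − (113/6)·R2: [0, 0, 86, 145/2]
R5 ← R5 − (7)·R2: [0, 0, 36, 27]
R4 ← R4 + (43/35)·R3: [0, 0, 0, -64/35]
R5 ← R5 + (18/35)·R3: [0, 0, 0, -144/35]
R5 ← R5 − (9/4)·R4: [0, 0, 0, 0]
Echelon form has 4 nonzero rows, so rank(A) = 4.
The rank gives the maximum number of linearly independent columns: 4.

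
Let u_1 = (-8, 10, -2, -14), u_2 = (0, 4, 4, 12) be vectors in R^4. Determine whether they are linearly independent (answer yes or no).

yes

Form the matrix with these vectors as rows and row reduce.
2 nonzero rows, so the 2 vectors span a space of dimension 2.
Since 2 = 2, the vectors are linearly independent.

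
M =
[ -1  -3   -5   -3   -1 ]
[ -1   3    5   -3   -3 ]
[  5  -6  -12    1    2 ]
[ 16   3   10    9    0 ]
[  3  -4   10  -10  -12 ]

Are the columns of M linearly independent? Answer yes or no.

Row reduce M to echelon form.
R2 ← R2 − R1: [0, 6, 10, 0, -2]
R3 ← R3 + (5)·R1: [0, -21, -37, -14, -3]
R4 ← R4 + (16)·R1: [0, -45, -70, -39, -16]
R5 ← R5 + (3)·R1: [0, -13, -5, -19, -15]
R3 ← R3 + (7/2)·R2: [0, 0, -2, -14, -10]
R4 ← R4 + (15/2)·R2: [0, 0, 5, -39, -31]
R5 ← R5 + (13/6)·R2: [0, 0, 50/3, -19, -58/3]
R4 ← R4 + (5/2)·R3: [0, 0, 0, -74, -56]
R5 ← R5 + (25/3)·R3: [0, 0, 0, -407/3, -308/3]
R5 ← R5 − (11/6)·R4: [0, 0, 0, 0, 0]
4 pivots among 5 columns.
Only 4 < 5 pivot columns, so the columns are linearly dependent.

no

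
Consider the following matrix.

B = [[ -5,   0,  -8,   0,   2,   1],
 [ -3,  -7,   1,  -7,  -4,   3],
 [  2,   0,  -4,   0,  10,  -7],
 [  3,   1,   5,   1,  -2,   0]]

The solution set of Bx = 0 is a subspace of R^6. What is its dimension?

3

Row reduce to echelon form.
R2 ← R2 − (3/5)·R1: [0, -7, 29/5, -7, -26/5, 12/5]
R3 ← R3 + (2/5)·R1: [0, 0, -36/5, 0, 54/5, -33/5]
R4 ← R4 + (3/5)·R1: [0, 1, 1/5, 1, -4/5, 3/5]
R4 ← R4 + (1/7)·R2: [0, 0, 36/35, 0, -54/35, 33/35]
R4 ← R4 + (1/7)·R3: [0, 0, 0, 0, 0, 0]
3 nonzero rows, so rank(B) = 3.
B has 6 columns; by rank–nullity, nullity = 6 − 3 = 3.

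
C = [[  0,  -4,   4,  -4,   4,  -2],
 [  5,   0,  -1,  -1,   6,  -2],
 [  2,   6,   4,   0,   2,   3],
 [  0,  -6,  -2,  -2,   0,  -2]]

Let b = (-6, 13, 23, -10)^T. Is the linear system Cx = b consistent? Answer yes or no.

Row reduce the augmented matrix [C | b].
Swap R1 ↔ R2
R3 ← R3 − (2/5)·R1: [0, 6, 22/5, 2/5, -2/5, 19/5, 89/5]
R3 ← R3 + (3/2)·R2: [0, 0, 52/5, -28/5, 28/5, 4/5, 44/5]
R4 ← R4 − (3/2)·R2: [0, 0, -8, 4, -6, 1, -1]
R4 ← R4 + (10/13)·R3: [0, 0, 0, -4/13, -22/13, 21/13, 75/13]
The echelon form has 4 nonzero rows, and every pivot lies in the first 6 columns, so rank(C) = rank([C|b]) = 4.
The system is consistent.

yes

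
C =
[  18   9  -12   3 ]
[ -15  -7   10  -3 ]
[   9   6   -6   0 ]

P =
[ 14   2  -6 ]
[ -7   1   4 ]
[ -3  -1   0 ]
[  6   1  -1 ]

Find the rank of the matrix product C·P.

2

First compute CP:
[[243,  60, -75],
 [-209, -50,  65],
 [102,  30, -30]]
Now row reduce the product.
R2 ← R2 + (209/243)·R1: [0, 130/81, 40/81]
R3 ← R3 − (34/81)·R1: [0, 130/27, 40/27]
R3 ← R3 − (3)·R2: [0, 0, 0]
2 nonzero rows, so rank(CP) = 2.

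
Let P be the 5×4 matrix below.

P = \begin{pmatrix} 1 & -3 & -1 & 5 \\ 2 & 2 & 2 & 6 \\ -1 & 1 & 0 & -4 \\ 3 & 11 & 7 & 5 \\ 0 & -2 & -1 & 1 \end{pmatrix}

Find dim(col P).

2

Row reduce to echelon form.
R2 ← R2 − (2)·R1: [0, 8, 4, -4]
R3 ← R3 + R1: [0, -2, -1, 1]
R4 ← R4 − (3)·R1: [0, 20, 10, -10]
R3 ← R3 + (1/4)·R2: [0, 0, 0, 0]
R4 ← R4 − (5/2)·R2: [0, 0, 0, 0]
R5 ← R5 + (1/4)·R2: [0, 0, 0, 0]
Echelon form has 2 nonzero rows, so rank(P) = 2.
The column space has dimension equal to the rank: 2.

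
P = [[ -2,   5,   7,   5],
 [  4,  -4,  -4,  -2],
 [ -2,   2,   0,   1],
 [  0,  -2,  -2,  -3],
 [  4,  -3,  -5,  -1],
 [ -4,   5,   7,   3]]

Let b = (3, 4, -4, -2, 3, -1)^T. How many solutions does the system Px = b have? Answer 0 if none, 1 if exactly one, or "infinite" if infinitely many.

1

Row reduce the augmented matrix [P | b].
R2 ← R2 + (2)·R1: [0, 6, 10, 8, 10]
R3 ← R3 − R1: [0, -3, -7, -4, -7]
R5 ← R5 + (2)·R1: [0, 7, 9, 9, 9]
R6 ← R6 − (2)·R1: [0, -5, -7, -7, -7]
R3 ← R3 + (1/2)·R2: [0, 0, -2, 0, -2]
R4 ← R4 + (1/3)·R2: [0, 0, 4/3, -1/3, 4/3]
R5 ← R5 − (7/6)·R2: [0, 0, -8/3, -1/3, -8/3]
R6 ← R6 + (5/6)·R2: [0, 0, 4/3, -1/3, 4/3]
R4 ← R4 + (2/3)·R3: [0, 0, 0, -1/3, 0]
R5 ← R5 − (4/3)·R3: [0, 0, 0, -1/3, 0]
R6 ← R6 + (2/3)·R3: [0, 0, 0, -1/3, 0]
R5 ← R5 − R4: [0, 0, 0, 0, 0]
R6 ← R6 − R4: [0, 0, 0, 0, 0]
The echelon form has 4 nonzero rows, and every pivot lies in the first 4 columns, so rank(P) = rank([P|b]) = 4.
The system is consistent.
rank = 4 = number of unknowns, so the solution is unique.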